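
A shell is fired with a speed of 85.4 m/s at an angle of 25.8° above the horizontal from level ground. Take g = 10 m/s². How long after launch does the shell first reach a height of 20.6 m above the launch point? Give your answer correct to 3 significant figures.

v_y0 = 85.4 sin 25.8° = 37.17 m/s.
Set y = v_y0 t − ½ g t² = 20.6: 5.000 t² − 37.17 t + 20.6 = 0.
t = [37.17 ± √(1382 − 412.0)] / 10 = (37.17 ± 31.14) / 10, giving t = 0.603 s or t = 6.83 s.
The shell is on the way up at the first time, so t = 0.603 s.

0.603 s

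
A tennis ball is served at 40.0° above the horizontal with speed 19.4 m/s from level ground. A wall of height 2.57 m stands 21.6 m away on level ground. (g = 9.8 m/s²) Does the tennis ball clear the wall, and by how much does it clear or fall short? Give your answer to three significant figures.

Yes — it clears the wall by 5.20 m.

v_x = 19.4 cos 40.0° = 14.86 m/s; v_y0 = 19.4 sin 40.0° = 12.47 m/s.
Time to reach the wall: t = 21.6 / 14.86 = 1.454 s.
Height at that point: y = 12.47×1.454 − 4.900×1.454² = 7.772 m.
That is 7.772 − 2.57 = 5.20 m above the top of the wall, so the tennis ball clears it.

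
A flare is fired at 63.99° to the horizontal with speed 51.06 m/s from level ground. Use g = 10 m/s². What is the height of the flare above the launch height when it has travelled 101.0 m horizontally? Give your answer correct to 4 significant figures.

v_x = 51.06 cos 63.99° = 22.391 m/s, v_y0 = 51.06 sin 63.99° = 45.889 m/s.
Time to reach x = 101.0 m: t = x / v_x = 101.0 / 22.391 = 4.5107 s.
y = v_y0 t − ½ g t² = 45.889×4.5107 − 5.000×4.5107² = 105.3 m.

105.3 m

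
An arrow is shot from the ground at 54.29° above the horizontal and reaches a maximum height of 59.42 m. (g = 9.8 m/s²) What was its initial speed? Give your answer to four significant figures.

At maximum height v_y = 0, so (v₀ sin θ)² = 2 g H.
v₀ sin 54.29° = √(2 × 9.8 × 59.42) = 34.127 m/s.
v₀ = 34.127 / sin 54.29° = 34.127 / 0.8120 = 42.03 m/s.

42.03 m/s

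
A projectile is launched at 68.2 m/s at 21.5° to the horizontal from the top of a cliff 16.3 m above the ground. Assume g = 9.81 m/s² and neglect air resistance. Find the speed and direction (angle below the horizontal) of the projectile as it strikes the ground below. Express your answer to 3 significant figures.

70.5 m/s at 25.8° below the horizontal

v_x = 68.2 cos 21.5° = 63.45 m/s (constant).
|v_y| at impact = √((25.00)² + 2×9.81×16.3) = 30.74 m/s.
Speed = √(63.45² + 30.74²) = 70.5 m/s; angle = arctan(30.74/63.45) = 25.8° below horizontal.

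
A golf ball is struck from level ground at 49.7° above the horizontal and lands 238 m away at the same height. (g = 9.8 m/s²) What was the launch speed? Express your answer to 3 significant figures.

On level ground, R = v₀² sin(2θ) / g, so v₀ = √(R g / sin 2θ).
sin(2 × 49.7°) = 0.9866.
v₀ = √(238 × 9.8 / 0.9866) = √2364 = 48.6 m/s.

48.6 m/s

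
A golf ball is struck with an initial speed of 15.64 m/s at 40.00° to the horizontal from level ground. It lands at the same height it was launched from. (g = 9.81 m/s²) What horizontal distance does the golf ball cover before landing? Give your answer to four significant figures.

24.56 m

For level ground, R = v₀² sin(2θ) / g.
sin(2 × 40.00°) = sin 80.000° = 0.9848.
R = (15.64)² × 0.9848 / 9.81 = 24.56 m.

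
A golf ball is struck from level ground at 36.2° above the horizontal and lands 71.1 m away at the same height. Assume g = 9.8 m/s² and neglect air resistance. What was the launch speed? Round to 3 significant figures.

27.0 m/s

On level ground, R = v₀² sin(2θ) / g, so v₀ = √(R g / sin 2θ).
sin(2 × 36.2°) = 0.9532.
v₀ = √(71.1 × 9.8 / 0.9532) = √731.0 = 27.0 m/s.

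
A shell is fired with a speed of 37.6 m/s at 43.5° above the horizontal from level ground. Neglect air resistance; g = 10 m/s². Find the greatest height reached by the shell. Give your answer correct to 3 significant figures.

Vertical component of launch velocity: v_y = 37.6 sin 43.5° = 25.88 m/s.
At the highest point the vertical velocity is zero, so v_y² = 2 g h_max.
h_max = (25.88)² / (2 × 10) = 669.8 / 20.00 = 33.5 m.

33.5 m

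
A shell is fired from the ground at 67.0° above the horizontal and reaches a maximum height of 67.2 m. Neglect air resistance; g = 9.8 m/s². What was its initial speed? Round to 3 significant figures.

39.4 m/s

At maximum height v_y = 0, so (v₀ sin θ)² = 2 g H.
v₀ sin 67.0° = √(2 × 9.8 × 67.2) = 36.29 m/s.
v₀ = 36.29 / sin 67.0° = 36.29 / 0.9205 = 39.4 m/s.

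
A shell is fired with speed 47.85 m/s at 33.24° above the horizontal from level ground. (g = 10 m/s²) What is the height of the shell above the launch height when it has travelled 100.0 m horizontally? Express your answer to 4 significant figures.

34.32 m

v_x = 47.85 cos 33.24° = 40.021 m/s, v_y0 = 47.85 sin 33.24° = 26.229 m/s.
Time to reach x = 100.0 m: t = x / v_x = 100.0 / 40.021 = 2.4987 s.
y = v_y0 t − ½ g t² = 26.229×2.4987 − 5.000×2.4987² = 34.32 m.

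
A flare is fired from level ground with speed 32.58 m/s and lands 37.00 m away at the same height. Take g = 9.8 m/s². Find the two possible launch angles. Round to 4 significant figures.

Level-ground range: R = v₀² sin(2θ)/g ⇒ sin 2θ = R g / v₀² = 37.00×9.8/32.58² = 0.3416.
2θ = arcsin(0.3416) = 19.974° or 180° − 19.974° = 160.026°.
So θ = 9.987° or θ = 80.01°.

9.987° and 80.01°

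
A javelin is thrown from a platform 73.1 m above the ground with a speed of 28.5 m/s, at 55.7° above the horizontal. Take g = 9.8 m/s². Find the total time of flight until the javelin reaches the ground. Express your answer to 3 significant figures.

6.95 s

Vertical component: v_y = 28.5 sin 55.7° = 23.54 m/s.
Taking up as positive with launch at y = 73.1 m, landing at y = 0: 0 = 73.1 + 23.54 t − ½(9.8) t².
Solving 4.900 t² − 23.54 t − 73.1 = 0 gives t = [23.54 + √(23.54² + 4·4.900·73.1)] / 9.800 = 6.95 s.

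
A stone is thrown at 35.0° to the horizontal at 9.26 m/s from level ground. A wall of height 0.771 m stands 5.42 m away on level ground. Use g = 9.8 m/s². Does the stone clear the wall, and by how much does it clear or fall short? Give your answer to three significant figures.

Yes — it clears the wall by 0.522 m.

v_x = 9.26 cos 35.0° = 7.585 m/s; v_y0 = 9.26 sin 35.0° = 5.311 m/s.
Time to reach the wall: t = 5.42 / 7.585 = 0.7146 s.
Height at that point: y = 5.311×0.7146 − 4.900×0.7146² = 1.293 m.
That is 1.293 − 0.771 = 0.522 m above the top of the wall, so the stone clears it.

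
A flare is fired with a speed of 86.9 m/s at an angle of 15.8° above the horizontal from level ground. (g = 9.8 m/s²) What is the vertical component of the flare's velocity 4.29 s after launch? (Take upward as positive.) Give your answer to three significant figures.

-18.4 m/s

Initial vertical component: v_y0 = 86.9 sin 15.8° = 23.66 m/s.
v_y(t) = v_y0 − g t = 23.66 − 9.8 × 4.29 = -18.4 m/s.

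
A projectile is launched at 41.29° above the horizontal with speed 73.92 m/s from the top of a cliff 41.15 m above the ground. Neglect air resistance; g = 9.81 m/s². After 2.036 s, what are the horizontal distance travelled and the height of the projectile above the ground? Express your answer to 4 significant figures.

x = 113.1 m, y = 120.1 m

v_x = 73.92 cos 41.29° = 55.542 m/s; v_y0 = 73.92 sin 41.29° = 48.778 m/s.
x = v_x t = 55.542 × 2.036 = 113.1 m.
y = 41.15 + v_y0 t − ½ g t² = 120.1 m.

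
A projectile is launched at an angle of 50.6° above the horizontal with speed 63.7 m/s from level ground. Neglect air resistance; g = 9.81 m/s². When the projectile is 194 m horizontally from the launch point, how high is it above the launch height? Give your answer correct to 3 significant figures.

123 m

v_x = 63.7 cos 50.6° = 40.43 m/s, v_y0 = 63.7 sin 50.6° = 49.22 m/s.
Time to reach x = 194 m: t = x / v_x = 194 / 40.43 = 4.798 s.
y = v_y0 t − ½ g t² = 49.22×4.798 − 4.905×4.798² = 123 m.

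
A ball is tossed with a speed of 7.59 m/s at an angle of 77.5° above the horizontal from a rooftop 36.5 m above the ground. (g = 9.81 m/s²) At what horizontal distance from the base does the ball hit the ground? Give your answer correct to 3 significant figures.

5.89 m

Components: v_x = 7.59 cos 77.5° = 1.643 m/s, v_y = 7.59 sin 77.5° = 7.410 m/s.
Vertical: 0 = 36.5 + 7.410 t − ½(9.81) t² ⇒ 4.905 t² − 7.410 t − 36.5 = 0.
t = [7.410 + √(54.91 + 716.1)] / 9.810 = 3.586 s.
Horizontal: R = v_x · t = 1.643 × 3.586 = 5.89 m.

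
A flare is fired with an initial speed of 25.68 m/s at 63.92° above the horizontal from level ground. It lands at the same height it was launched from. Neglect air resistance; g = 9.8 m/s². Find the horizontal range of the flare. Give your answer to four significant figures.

Components: v_x = 25.68 cos 63.92° = 11.290 m/s, v_y = 25.68 sin 63.92° = 23.065 m/s.
Time of flight (same landing height): t = 2 v_y / g = 2 × 23.065 / 9.8 = 4.7071 s.
Range: R = v_x · t = 11.290 × 4.7071 = 53.14 m.

53.14 m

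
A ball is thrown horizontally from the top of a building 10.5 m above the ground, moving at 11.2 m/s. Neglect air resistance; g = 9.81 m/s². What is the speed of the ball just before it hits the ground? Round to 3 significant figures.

18.2 m/s

Fall time: t = √(2 × 10.5 / 9.81) = 1.463 s.
At impact: v_x = 11.2 m/s (unchanged), v_y = g t = 9.81 × 1.463 = 14.35 m/s.
Speed = √(v_x² + v_y²) = √(125.4 + 205.9) = 18.2 m/s.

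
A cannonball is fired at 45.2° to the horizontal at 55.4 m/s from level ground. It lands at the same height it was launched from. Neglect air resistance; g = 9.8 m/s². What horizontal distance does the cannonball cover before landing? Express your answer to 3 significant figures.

313 m

For level ground, R = v₀² sin(2θ) / g.
sin(2 × 45.2°) = sin 90.40° = 1.0000.
R = (55.4)² × 1.0000 / 9.8 = 313 m.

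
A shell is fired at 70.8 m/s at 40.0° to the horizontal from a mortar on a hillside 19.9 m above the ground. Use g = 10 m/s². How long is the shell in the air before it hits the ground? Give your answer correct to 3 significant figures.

Vertical component: v_y = 70.8 sin 40.0° = 45.51 m/s.
Taking up as positive with launch at y = 19.9 m, landing at y = 0: 0 = 19.9 + 45.51 t − ½(10) t².
Solving 5.000 t² − 45.51 t − 19.9 = 0 gives t = [45.51 + √(45.51² + 4·5.000·19.9)] / 10.00 = 9.52 s.

9.52 s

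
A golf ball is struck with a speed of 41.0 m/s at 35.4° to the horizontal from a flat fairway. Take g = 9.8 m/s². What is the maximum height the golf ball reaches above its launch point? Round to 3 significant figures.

Vertical component of launch velocity: v_y = 41.0 sin 35.4° = 23.75 m/s.
At the highest point the vertical velocity is zero, so v_y² = 2 g h_max.
h_max = (23.75)² / (2 × 9.8) = 564.1 / 19.60 = 28.8 m.

28.8 m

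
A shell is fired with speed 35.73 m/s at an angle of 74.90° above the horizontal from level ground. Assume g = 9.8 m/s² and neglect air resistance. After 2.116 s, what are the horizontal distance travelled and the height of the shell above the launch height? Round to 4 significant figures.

x = 19.70 m, y = 51.05 m

v_x = 35.73 cos 74.90° = 9.3078 m/s; v_y0 = 35.73 sin 74.90° = 34.496 m/s.
x = v_x t = 9.3078 × 2.116 = 19.70 m.
y = v_y0 t − ½ g t² = 34.496×2.116 − 4.900×2.116² = 51.05 m.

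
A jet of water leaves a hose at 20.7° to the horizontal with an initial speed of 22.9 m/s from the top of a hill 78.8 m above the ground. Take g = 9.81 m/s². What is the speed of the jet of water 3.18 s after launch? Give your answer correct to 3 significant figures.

31.5 m/s

v_x = 22.9 cos 20.7° = 21.42 m/s (constant).
v_y(t) = 22.9 sin 20.7° − g t = 8.095 − 9.81 × 3.18 = -23.10 m/s.
Speed = √(v_x² + v_y²) = √(458.8 + 533.6) = 31.5 m/s.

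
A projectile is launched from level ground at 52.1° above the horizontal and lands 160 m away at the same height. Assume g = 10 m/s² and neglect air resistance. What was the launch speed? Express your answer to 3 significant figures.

On level ground, R = v₀² sin(2θ) / g, so v₀ = √(R g / sin 2θ).
sin(2 × 52.1°) = 0.9694.
v₀ = √(160 × 10 / 0.9694) = √1651 = 40.6 m/s.

40.6 m/s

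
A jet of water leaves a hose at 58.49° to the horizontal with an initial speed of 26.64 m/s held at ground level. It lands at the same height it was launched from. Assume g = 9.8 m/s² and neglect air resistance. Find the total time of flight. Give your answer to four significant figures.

4.635 s

Vertical component: v_y = 26.64 sin 58.49° = 22.712 m/s.
For a projectile landing at launch height, time of flight is t = 2 v_y / g = 2 × 22.712 / 9.8 = 4.635 s.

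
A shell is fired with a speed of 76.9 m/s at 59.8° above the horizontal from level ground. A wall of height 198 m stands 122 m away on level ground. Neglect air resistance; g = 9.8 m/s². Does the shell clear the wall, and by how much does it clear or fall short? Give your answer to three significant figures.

No — it falls 37.1 m short of clearing the wall.

v_x = 76.9 cos 59.8° = 38.68 m/s; v_y0 = 76.9 sin 59.8° = 66.46 m/s.
Time to reach the wall: t = 122 / 38.68 = 3.154 s.
Height at that point: y = 66.46×3.154 − 4.900×3.154² = 160.9 m.
That is 198 − 160.9 = 37.1 m below the top of the wall, so the shell does not clear it.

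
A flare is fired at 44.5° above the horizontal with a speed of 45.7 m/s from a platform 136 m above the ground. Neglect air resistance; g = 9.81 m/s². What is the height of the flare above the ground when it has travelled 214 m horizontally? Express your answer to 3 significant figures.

v_x = 45.7 cos 44.5° = 32.60 m/s, v_y0 = 45.7 sin 44.5° = 32.03 m/s.
Time to reach x = 214 m: t = x / v_x = 214 / 32.60 = 6.564 s.
y = 136 + v_y0 t − ½ g t² = 136 + 32.03×6.564 − 4.905×6.564² = 135 m.

135 m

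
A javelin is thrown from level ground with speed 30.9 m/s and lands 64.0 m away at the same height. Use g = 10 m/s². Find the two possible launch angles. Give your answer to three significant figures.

21.0° and 69.0°

Level-ground range: R = v₀² sin(2θ)/g ⇒ sin 2θ = R g / v₀² = 64.0×10/30.9² = 0.6703.
2θ = arcsin(0.6703) = 42.09° or 180° − 42.09° = 137.91°.
So θ = 21.0° or θ = 69.0°.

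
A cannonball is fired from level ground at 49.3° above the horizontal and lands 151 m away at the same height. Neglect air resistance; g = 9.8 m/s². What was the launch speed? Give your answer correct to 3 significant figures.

38.7 m/s

On level ground, R = v₀² sin(2θ) / g, so v₀ = √(R g / sin 2θ).
sin(2 × 49.3°) = 0.9888.
v₀ = √(151 × 9.8 / 0.9888) = √1497 = 38.7 m/s.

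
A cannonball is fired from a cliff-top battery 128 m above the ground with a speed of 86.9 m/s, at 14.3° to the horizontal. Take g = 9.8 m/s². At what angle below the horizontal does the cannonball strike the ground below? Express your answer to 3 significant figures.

v_x = 86.9 cos 14.3° = 84.21 m/s.
At impact |v_y| = √(v_y0² + 2 g h) = √(21.46² + 2×9.8×128) = 54.49 m/s.
Angle below horizontal = arctan(|v_y| / v_x) = arctan(54.49 / 84.21) = 32.9°.

32.9°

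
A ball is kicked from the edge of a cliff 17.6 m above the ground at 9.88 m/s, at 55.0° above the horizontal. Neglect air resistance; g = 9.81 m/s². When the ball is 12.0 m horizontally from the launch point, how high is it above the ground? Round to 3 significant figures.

12.7 m

v_x = 9.88 cos 55.0° = 5.667 m/s, v_y0 = 9.88 sin 55.0° = 8.093 m/s.
Time to reach x = 12.0 m: t = x / v_x = 12.0 / 5.667 = 2.118 s.
y = 17.6 + v_y0 t − ½ g t² = 17.6 + 8.093×2.118 − 4.905×2.118² = 12.7 m.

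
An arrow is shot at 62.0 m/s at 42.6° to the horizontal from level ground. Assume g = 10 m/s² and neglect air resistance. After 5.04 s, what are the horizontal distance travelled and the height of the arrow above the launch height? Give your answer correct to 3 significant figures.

v_x = 62.0 cos 42.6° = 45.64 m/s; v_y0 = 62.0 sin 42.6° = 41.97 m/s.
x = v_x t = 45.64 × 5.04 = 230 m.
y = v_y0 t − ½ g t² = 41.97×5.04 − 5.000×5.04² = 84.5 m.

x = 230 m, y = 84.5 m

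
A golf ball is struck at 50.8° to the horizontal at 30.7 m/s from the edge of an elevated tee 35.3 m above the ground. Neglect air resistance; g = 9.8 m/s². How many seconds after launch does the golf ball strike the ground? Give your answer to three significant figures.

6.05 s

Vertical component: v_y = 30.7 sin 50.8° = 23.79 m/s.
Taking up as positive with launch at y = 35.3 m, landing at y = 0: 0 = 35.3 + 23.79 t − ½(9.8) t².
Solving 4.900 t² − 23.79 t − 35.3 = 0 gives t = [23.79 + √(23.79² + 4·4.900·35.3)] / 9.800 = 6.05 s.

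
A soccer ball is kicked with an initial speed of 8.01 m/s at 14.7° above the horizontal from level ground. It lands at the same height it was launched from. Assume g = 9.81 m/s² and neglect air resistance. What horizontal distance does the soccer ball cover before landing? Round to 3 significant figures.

3.21 m

For level ground, R = v₀² sin(2θ) / g.
sin(2 × 14.7°) = sin 29.40° = 0.4909.
R = (8.01)² × 0.4909 / 9.81 = 3.21 m.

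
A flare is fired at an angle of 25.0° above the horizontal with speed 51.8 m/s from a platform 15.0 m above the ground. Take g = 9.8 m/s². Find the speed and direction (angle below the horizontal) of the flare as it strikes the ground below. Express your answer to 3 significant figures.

v_x = 51.8 cos 25.0° = 46.95 m/s (constant).
|v_y| at impact = √((21.89)² + 2×9.8×15.0) = 27.81 m/s.
Speed = √(46.95² + 27.81²) = 54.6 m/s; angle = arctan(27.81/46.95) = 30.6° below horizontal.

54.6 m/s at 30.6° below the horizontal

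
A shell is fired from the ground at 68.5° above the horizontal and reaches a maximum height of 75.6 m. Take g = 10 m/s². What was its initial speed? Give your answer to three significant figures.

At maximum height v_y = 0, so (v₀ sin θ)² = 2 g H.
v₀ sin 68.5° = √(2 × 10 × 75.6) = 38.88 m/s.
v₀ = 38.88 / sin 68.5° = 38.88 / 0.9304 = 41.8 m/s.

41.8 m/s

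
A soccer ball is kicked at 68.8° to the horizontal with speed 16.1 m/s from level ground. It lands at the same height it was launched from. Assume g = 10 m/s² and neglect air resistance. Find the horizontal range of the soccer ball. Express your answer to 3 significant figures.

17.5 m

For level ground, R = v₀² sin(2θ) / g.
sin(2 × 68.8°) = sin 137.6° = 0.6743.
R = (16.1)² × 0.6743 / 10 = 17.5 m.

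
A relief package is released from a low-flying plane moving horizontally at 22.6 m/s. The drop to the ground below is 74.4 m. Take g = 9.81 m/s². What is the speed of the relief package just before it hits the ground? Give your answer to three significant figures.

44.4 m/s

Fall time: t = √(2 × 74.4 / 9.81) = 3.895 s.
At impact: v_x = 22.6 m/s (unchanged), v_y = g t = 9.81 × 3.895 = 38.21 m/s.
Speed = √(v_x² + v_y²) = √(510.8 + 1460) = 44.4 m/s.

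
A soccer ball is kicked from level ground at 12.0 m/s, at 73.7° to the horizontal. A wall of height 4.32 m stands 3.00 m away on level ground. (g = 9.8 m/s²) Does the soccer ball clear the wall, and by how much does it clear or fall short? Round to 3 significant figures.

Yes — it clears the wall by 2.05 m.

v_x = 12.0 cos 73.7° = 3.368 m/s; v_y0 = 12.0 sin 73.7° = 11.52 m/s.
Time to reach the wall: t = 3.00 / 3.368 = 0.8907 s.
Height at that point: y = 11.52×0.8907 − 4.900×0.8907² = 6.373 m.
That is 6.373 − 4.32 = 2.05 m above the top of the wall, so the soccer ball clears it.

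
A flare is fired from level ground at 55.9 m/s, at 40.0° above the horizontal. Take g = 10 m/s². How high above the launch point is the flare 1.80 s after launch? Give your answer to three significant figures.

48.5 m

v_y0 = 55.9 sin 40.0° = 35.93 m/s.
y(t) = v_y0 t − ½ g t² = 35.93×1.80 − 5.000×1.80² = 48.5 m.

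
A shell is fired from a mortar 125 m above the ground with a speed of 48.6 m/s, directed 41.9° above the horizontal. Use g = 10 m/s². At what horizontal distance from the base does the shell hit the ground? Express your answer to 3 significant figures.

333 m

Components: v_x = 48.6 cos 41.9° = 36.17 m/s, v_y = 48.6 sin 41.9° = 32.46 m/s.
Vertical: 0 = 125 + 32.46 t − ½(10) t² ⇒ 5.000 t² − 32.46 t − 125 = 0.
t = [32.46 + √(1054 + 2500)] / 10.00 = 9.208 s.
Horizontal: R = v_x · t = 36.17 × 9.208 = 333 m.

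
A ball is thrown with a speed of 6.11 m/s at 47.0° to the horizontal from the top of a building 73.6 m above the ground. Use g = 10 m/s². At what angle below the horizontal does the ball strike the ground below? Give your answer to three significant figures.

83.8°

v_x = 6.11 cos 47.0° = 4.167 m/s.
At impact |v_y| = √(v_y0² + 2 g h) = √(4.469² + 2×10×73.6) = 38.63 m/s.
Angle below horizontal = arctan(|v_y| / v_x) = arctan(38.63 / 4.167) = 83.8°.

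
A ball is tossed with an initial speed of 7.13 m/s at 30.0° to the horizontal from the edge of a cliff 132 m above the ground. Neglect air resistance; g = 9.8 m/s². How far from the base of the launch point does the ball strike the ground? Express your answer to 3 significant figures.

Components: v_x = 7.13 cos 30.0° = 6.175 m/s, v_y = 7.13 sin 30.0° = 3.565 m/s.
Vertical: 0 = 132 + 3.565 t − ½(9.8) t² ⇒ 4.900 t² − 3.565 t − 132 = 0.
t = [3.565 + √(12.71 + 2587)] / 9.800 = 5.567 s.
Horizontal: R = v_x · t = 6.175 × 5.567 = 34.4 m.

34.4 m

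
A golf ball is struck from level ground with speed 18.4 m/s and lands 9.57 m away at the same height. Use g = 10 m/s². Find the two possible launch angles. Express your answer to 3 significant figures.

Level-ground range: R = v₀² sin(2θ)/g ⇒ sin 2θ = R g / v₀² = 9.57×10/18.4² = 0.2827.
2θ = arcsin(0.2827) = 16.42° or 180° − 16.42° = 163.58°.
So θ = 8.21° or θ = 81.8°.

8.21° and 81.8°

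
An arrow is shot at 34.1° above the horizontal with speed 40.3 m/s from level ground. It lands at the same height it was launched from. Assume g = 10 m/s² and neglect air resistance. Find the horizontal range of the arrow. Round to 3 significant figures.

Components: v_x = 40.3 cos 34.1° = 33.37 m/s, v_y = 40.3 sin 34.1° = 22.59 m/s.
Time of flight (same landing height): t = 2 v_y / g = 2 × 22.59 / 10 = 4.518 s.
Range: R = v_x · t = 33.37 × 4.518 = 151 m.

151 m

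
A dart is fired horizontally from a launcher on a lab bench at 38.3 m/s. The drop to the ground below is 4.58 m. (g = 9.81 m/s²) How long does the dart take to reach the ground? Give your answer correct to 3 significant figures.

0.966 s

The horizontal speed doesn't affect the fall. With v_y0 = 0, h = ½ g t².
t = √(2 × 4.58 / 9.81) = √0.9337 = 0.966 s.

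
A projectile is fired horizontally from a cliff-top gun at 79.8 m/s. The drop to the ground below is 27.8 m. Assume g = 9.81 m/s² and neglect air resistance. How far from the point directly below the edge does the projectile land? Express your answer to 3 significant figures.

190 m

Initial vertical velocity is zero, so the fall time comes from h = ½ g t²: t = √(2 × 27.8 / 9.81) = 2.381 s.
Horizontal motion is uniform at 79.8 m/s, so x = 79.8 × 2.381 = 190 m.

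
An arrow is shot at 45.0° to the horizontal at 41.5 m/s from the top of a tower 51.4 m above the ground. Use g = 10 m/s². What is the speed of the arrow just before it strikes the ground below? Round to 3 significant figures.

52.4 m/s

v_x = 41.5 cos 45.0° = 29.34 m/s is unchanged throughout.
For the vertical component, v_y² = v_y0² + 2 g h = (29.34)² + 2×10×51.4 = 1889, so |v_y| = 43.46 m/s.
Impact speed = √(v_x² + v_y²) = √(860.8 + 1889) = 52.4 m/s.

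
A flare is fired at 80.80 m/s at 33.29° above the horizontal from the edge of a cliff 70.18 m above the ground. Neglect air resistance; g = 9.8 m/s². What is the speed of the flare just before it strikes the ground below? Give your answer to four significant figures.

v_x = 80.80 cos 33.29° = 67.541 m/s is unchanged throughout.
For the vertical component, v_y² = v_y0² + 2 g h = (44.349)² + 2×9.8×70.18 = 3342.4, so |v_y| = 57.813 m/s.
Impact speed = √(v_x² + v_y²) = √(4561.8 + 3342.4) = 88.91 m/s.

88.91 m/s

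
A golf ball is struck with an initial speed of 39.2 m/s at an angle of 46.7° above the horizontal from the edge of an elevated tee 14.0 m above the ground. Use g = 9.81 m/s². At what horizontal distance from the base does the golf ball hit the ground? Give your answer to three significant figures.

169 m

Components: v_x = 39.2 cos 46.7° = 26.88 m/s, v_y = 39.2 sin 46.7° = 28.53 m/s.
Vertical: 0 = 14.0 + 28.53 t − ½(9.81) t² ⇒ 4.905 t² − 28.53 t − 14.0 = 0.
t = [28.53 + √(814.0 + 274.7)] / 9.810 = 6.272 s.
Horizontal: R = v_x · t = 26.88 × 6.272 = 169 m.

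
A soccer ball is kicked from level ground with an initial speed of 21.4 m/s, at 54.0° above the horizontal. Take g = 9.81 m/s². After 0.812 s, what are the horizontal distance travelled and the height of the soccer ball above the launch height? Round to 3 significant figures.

x = 10.2 m, y = 10.8 m

v_x = 21.4 cos 54.0° = 12.58 m/s; v_y0 = 21.4 sin 54.0° = 17.31 m/s.
x = v_x t = 12.58 × 0.812 = 10.2 m.
y = v_y0 t − ½ g t² = 17.31×0.812 − 4.905×0.812² = 10.8 m.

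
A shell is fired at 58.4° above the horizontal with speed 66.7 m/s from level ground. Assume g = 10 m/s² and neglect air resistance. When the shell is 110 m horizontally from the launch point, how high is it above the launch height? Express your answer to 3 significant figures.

129 m

v_x = 66.7 cos 58.4° = 34.95 m/s, v_y0 = 66.7 sin 58.4° = 56.81 m/s.
Time to reach x = 110 m: t = x / v_x = 110 / 34.95 = 3.147 s.
y = v_y0 t − ½ g t² = 56.81×3.147 − 5.000×3.147² = 129 m.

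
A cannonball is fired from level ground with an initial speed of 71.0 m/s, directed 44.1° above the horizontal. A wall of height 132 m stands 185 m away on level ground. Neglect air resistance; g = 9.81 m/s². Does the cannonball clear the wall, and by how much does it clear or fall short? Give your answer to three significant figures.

v_x = 71.0 cos 44.1° = 50.99 m/s; v_y0 = 71.0 sin 44.1° = 49.41 m/s.
Time to reach the wall: t = 185 / 50.99 = 3.628 s.
Height at that point: y = 49.41×3.628 − 4.905×3.628² = 114.7 m.
That is 132 − 114.7 = 17.3 m below the top of the wall, so the cannonball does not clear it.

No — it falls 17.3 m short of clearing the wall.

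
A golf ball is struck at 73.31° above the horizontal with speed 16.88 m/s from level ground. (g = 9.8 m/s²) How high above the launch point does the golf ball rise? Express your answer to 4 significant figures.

Vertical component of launch velocity: v_y = 16.88 sin 73.31° = 16.169 m/s.
At the highest point the vertical velocity is zero, so v_y² = 2 g h_max.
h_max = (16.169)² / (2 × 9.8) = 261.44 / 19.60 = 13.34 m.

13.34 m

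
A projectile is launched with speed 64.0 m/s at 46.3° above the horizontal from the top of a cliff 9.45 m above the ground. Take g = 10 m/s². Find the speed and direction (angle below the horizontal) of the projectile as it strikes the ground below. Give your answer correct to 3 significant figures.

v_x = 64.0 cos 46.3° = 44.22 m/s (constant).
|v_y| at impact = √((46.27)² + 2×10×9.45) = 48.27 m/s.
Speed = √(44.22² + 48.27²) = 65.5 m/s; angle = arctan(48.27/44.22) = 47.5° below horizontal.

65.5 m/s at 47.5° below the horizontal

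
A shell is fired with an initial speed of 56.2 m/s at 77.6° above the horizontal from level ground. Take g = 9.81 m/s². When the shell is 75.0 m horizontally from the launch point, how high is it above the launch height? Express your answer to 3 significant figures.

152 m

v_x = 56.2 cos 77.6° = 12.07 m/s, v_y0 = 56.2 sin 77.6° = 54.89 m/s.
Time to reach x = 75.0 m: t = x / v_x = 75.0 / 12.07 = 6.214 s.
y = v_y0 t − ½ g t² = 54.89×6.214 − 4.905×6.214² = 152 m.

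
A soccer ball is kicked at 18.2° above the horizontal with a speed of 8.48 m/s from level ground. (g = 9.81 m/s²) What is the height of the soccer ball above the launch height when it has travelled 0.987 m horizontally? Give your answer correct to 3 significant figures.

0.251 m

v_x = 8.48 cos 18.2° = 8.056 m/s, v_y0 = 8.48 sin 18.2° = 2.649 m/s.
Time to reach x = 0.987 m: t = x / v_x = 0.987 / 8.056 = 0.1225 s.
y = v_y0 t − ½ g t² = 2.649×0.1225 − 4.905×0.1225² = 0.251 m.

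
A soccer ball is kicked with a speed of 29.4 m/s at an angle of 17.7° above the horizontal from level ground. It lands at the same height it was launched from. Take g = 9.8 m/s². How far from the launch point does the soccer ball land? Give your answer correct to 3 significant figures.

51.1 m

Components: v_x = 29.4 cos 17.7° = 28.01 m/s, v_y = 29.4 sin 17.7° = 8.939 m/s.
Time of flight (same landing height): t = 2 v_y / g = 2 × 8.939 / 9.8 = 1.824 s.
Range: R = v_x · t = 28.01 × 1.824 = 51.1 m.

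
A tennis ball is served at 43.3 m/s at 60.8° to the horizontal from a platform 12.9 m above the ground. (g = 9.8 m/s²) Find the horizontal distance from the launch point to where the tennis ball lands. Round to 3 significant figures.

170 m

Components: v_x = 43.3 cos 60.8° = 21.12 m/s, v_y = 43.3 sin 60.8° = 37.80 m/s.
Vertical: 0 = 12.9 + 37.80 t − ½(9.8) t² ⇒ 4.900 t² − 37.80 t − 12.9 = 0.
t = [37.80 + √(1429 + 252.8)] / 9.800 = 8.042 s.
Horizontal: R = v_x · t = 21.12 × 8.042 = 170 m.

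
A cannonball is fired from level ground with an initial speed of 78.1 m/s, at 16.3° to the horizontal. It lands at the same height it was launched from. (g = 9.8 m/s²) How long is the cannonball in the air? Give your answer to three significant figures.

4.47 s

Vertical component: v_y = 78.1 sin 16.3° = 21.92 m/s.
For a projectile landing at launch height, time of flight is t = 2 v_y / g = 2 × 21.92 / 9.8 = 4.47 s.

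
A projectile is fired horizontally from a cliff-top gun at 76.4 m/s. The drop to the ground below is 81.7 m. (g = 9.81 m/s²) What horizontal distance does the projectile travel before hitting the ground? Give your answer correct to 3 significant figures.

312 m

Initial vertical velocity is zero, so the fall time comes from h = ½ g t²: t = √(2 × 81.7 / 9.81) = 4.081 s.
Horizontal motion is uniform at 76.4 m/s, so x = 76.4 × 4.081 = 312 m.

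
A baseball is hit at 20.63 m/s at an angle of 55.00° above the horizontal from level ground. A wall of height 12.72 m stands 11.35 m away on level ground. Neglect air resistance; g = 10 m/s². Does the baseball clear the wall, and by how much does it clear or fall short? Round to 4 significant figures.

v_x = 20.63 cos 55.00° = 11.833 m/s; v_y0 = 20.63 sin 55.00° = 16.899 m/s.
Time to reach the wall: t = 11.35 / 11.833 = 0.95918 s.
Height at that point: y = 16.899×0.95918 − 5.000×0.95918² = 11.609 m.
That is 12.72 − 11.609 = 1.111 m below the top of the wall, so the baseball does not clear it.

No — it falls 1.111 m short of clearing the wall.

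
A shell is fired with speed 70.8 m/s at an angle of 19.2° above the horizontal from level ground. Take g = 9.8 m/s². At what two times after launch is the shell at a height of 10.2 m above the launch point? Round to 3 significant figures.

0.488 s and 4.26 s

v_y0 = 70.8 sin 19.2° = 23.28 m/s.
Set y = v_y0 t − ½ g t² = 10.2: 4.900 t² − 23.28 t + 10.2 = 0.
t = [23.28 ± √(542.0 − 199.9)] / 9.8 = (23.28 ± 18.50) / 9.8, giving t = 0.488 s or t = 4.26 s.
So the shell is at 10.2 m at t = 0.488 s (rising) and t = 4.26 s (falling).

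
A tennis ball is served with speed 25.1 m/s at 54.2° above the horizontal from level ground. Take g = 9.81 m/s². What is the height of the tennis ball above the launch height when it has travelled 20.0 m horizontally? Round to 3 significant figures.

v_x = 25.1 cos 54.2° = 14.68 m/s, v_y0 = 25.1 sin 54.2° = 20.36 m/s.
Time to reach x = 20.0 m: t = x / v_x = 20.0 / 14.68 = 1.362 s.
y = v_y0 t − ½ g t² = 20.36×1.362 − 4.905×1.362² = 18.6 m.

18.6 m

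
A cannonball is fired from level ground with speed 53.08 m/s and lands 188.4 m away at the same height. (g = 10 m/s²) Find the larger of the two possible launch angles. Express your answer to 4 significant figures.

Level-ground range: R = v₀² sin(2θ)/g ⇒ sin 2θ = R g / v₀² = 188.4×10/53.08² = 0.6687.
2θ = arcsin(0.6687) = 41.967° or 180° − 41.967° = 138.033°.
So θ = 20.98° or θ = 69.02°.

69.02°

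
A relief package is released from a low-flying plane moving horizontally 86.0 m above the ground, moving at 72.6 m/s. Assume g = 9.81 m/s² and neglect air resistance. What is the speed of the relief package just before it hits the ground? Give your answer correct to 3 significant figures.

83.4 m/s

Fall time: t = √(2 × 86.0 / 9.81) = 4.187 s.
At impact: v_x = 72.6 m/s (unchanged), v_y = g t = 9.81 × 4.187 = 41.07 m/s.
Speed = √(v_x² + v_y²) = √(5271 + 1687) = 83.4 m/s.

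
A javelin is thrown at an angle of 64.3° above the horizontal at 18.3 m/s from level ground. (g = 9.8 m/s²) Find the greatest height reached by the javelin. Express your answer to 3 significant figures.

13.9 m

Vertical component of launch velocity: v_y = 18.3 sin 64.3° = 16.49 m/s.
At the highest point the vertical velocity is zero, so v_y² = 2 g h_max.
h_max = (16.49)² / (2 × 9.8) = 271.9 / 19.60 = 13.9 m.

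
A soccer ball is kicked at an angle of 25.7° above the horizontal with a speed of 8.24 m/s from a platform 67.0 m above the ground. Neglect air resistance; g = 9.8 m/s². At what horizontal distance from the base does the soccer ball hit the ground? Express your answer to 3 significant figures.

30.3 m

Components: v_x = 8.24 cos 25.7° = 7.425 m/s, v_y = 8.24 sin 25.7° = 3.573 m/s.
Vertical: 0 = 67.0 + 3.573 t − ½(9.8) t² ⇒ 4.900 t² − 3.573 t − 67.0 = 0.
t = [3.573 + √(12.77 + 1313)] / 9.800 = 4.080 s.
Horizontal: R = v_x · t = 7.425 × 4.080 = 30.3 m.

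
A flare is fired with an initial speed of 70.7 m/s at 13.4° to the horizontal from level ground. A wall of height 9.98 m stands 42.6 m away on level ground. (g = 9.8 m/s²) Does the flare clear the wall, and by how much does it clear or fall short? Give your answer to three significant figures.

No — it falls 1.71 m short of clearing the wall.

v_x = 70.7 cos 13.4° = 68.78 m/s; v_y0 = 70.7 sin 13.4° = 16.38 m/s.
Time to reach the wall: t = 42.6 / 68.78 = 0.6194 s.
Height at that point: y = 16.38×0.6194 − 4.900×0.6194² = 8.266 m.
That is 9.98 − 8.266 = 1.71 m below the top of the wall, so the flare does not clear it.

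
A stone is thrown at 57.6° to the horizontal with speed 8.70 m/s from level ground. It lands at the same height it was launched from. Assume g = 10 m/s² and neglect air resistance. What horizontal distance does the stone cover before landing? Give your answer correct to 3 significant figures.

6.85 m

For level ground, R = v₀² sin(2θ) / g.
sin(2 × 57.6°) = sin 115.2° = 0.9048.
R = (8.70)² × 0.9048 / 10 = 6.85 m.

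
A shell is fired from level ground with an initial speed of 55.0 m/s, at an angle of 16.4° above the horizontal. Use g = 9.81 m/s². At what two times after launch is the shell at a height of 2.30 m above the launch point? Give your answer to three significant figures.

0.156 s and 3.01 s

v_y0 = 55.0 sin 16.4° = 15.53 m/s.
Set y = v_y0 t − ½ g t² = 2.30: 4.905 t² − 15.53 t + 2.30 = 0.
t = [15.53 ± √(241.2 − 45.13)] / 9.81 = (15.53 ± 14.00) / 9.81, giving t = 0.156 s or t = 3.01 s.
So the shell is at 2.30 m at t = 0.156 s (rising) and t = 3.01 s (falling).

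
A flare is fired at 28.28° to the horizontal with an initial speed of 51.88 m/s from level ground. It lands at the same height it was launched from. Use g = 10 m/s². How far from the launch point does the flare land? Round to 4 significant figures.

224.6 m

Components: v_x = 51.88 cos 28.28° = 45.688 m/s, v_y = 51.88 sin 28.28° = 24.580 m/s.
Time of flight (same landing height): t = 2 v_y / g = 2 × 24.580 / 10 = 4.9160 s.
Range: R = v_x · t = 45.688 × 4.9160 = 224.6 m.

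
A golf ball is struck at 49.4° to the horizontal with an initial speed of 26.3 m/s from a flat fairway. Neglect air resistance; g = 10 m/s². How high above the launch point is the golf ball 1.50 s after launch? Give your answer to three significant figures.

18.7 m

v_y0 = 26.3 sin 49.4° = 19.97 m/s.
y(t) = v_y0 t − ½ g t² = 19.97×1.50 − 5.000×1.50² = 18.7 m.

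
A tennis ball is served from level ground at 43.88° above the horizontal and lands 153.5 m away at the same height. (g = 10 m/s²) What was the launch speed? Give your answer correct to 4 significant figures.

39.19 m/s

On level ground, R = v₀² sin(2θ) / g, so v₀ = √(R g / sin 2θ).
sin(2 × 43.88°) = 0.9992.
v₀ = √(153.5 × 10 / 0.9992) = √1536.2 = 39.19 m/s.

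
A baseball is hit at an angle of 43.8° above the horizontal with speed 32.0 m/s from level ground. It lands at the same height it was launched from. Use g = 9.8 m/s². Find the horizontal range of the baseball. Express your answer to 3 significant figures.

104 m

Components: v_x = 32.0 cos 43.8° = 23.10 m/s, v_y = 32.0 sin 43.8° = 22.15 m/s.
Time of flight (same landing height): t = 2 v_y / g = 2 × 22.15 / 9.8 = 4.520 s.
Range: R = v_x · t = 23.10 × 4.520 = 104 m.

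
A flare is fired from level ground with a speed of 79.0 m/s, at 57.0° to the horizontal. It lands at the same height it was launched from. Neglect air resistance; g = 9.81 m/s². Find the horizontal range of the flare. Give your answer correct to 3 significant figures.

581 m

Components: v_x = 79.0 cos 57.0° = 43.03 m/s, v_y = 79.0 sin 57.0° = 66.25 m/s.
Time of flight (same landing height): t = 2 v_y / g = 2 × 66.25 / 9.81 = 13.51 s.
Range: R = v_x · t = 43.03 × 13.51 = 581 m.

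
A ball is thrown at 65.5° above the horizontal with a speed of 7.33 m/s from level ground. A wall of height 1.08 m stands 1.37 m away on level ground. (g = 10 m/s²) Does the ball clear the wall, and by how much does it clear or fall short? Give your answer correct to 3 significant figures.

Yes — it clears the wall by 0.911 m.

v_x = 7.33 cos 65.5° = 3.040 m/s; v_y0 = 7.33 sin 65.5° = 6.670 m/s.
Time to reach the wall: t = 1.37 / 3.040 = 0.4507 s.
Height at that point: y = 6.670×0.4507 − 5.000×0.4507² = 1.991 m.
That is 1.991 − 1.08 = 0.911 m above the top of the wall, so the ball clears it.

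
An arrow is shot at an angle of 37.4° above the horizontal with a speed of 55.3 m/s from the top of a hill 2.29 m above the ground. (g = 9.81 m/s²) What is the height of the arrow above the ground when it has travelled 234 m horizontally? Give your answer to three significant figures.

42.0 m

v_x = 55.3 cos 37.4° = 43.93 m/s, v_y0 = 55.3 sin 37.4° = 33.59 m/s.
Time to reach x = 234 m: t = x / v_x = 234 / 43.93 = 5.327 s.
y = 2.29 + v_y0 t − ½ g t² = 2.29 + 33.59×5.327 − 4.905×5.327² = 42.0 m.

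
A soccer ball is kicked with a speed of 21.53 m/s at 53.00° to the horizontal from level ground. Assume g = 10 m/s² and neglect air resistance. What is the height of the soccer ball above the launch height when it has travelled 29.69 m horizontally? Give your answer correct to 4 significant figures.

13.15 m

v_x = 21.53 cos 53.00° = 12.957 m/s, v_y0 = 21.53 sin 53.00° = 17.195 m/s.
Time to reach x = 29.69 m: t = x / v_x = 29.69 / 12.957 = 2.2914 s.
y = v_y0 t − ½ g t² = 17.195×2.2914 − 5.000×2.2914² = 13.15 m.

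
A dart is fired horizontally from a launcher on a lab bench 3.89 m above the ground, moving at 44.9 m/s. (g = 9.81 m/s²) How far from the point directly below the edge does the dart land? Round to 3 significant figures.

40.0 m

Initial vertical velocity is zero, so the fall time comes from h = ½ g t²: t = √(2 × 3.89 / 9.81) = 0.8905 s.
Horizontal motion is uniform at 44.9 m/s, so x = 44.9 × 0.8905 = 40.0 m.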